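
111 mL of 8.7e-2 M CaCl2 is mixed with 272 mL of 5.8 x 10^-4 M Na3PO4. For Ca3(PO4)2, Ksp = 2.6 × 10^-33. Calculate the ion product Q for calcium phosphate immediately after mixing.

Total volume = 111 + 272 = 383 mL.
[Ca^2+] = 8.7 × 10^-2 × (111/383) = 2.52 × 10^-2 M
[PO4^3-] = 5.8 x 10^-4 × (272/383) = 4.12 × 10^-4 M
Ca3(PO4)2(s) ⇌ 3 Ca^2+(aq) + 2 PO4^3-(aq), so Q = [Ca^2+]^3[PO4^3-]^2
Q = (2.52 x 10^-2)^3(4.12 x 10^-4)^2 = 2.7 x 10^-12
Q > Ksp, so Ca3(PO4)2 will precipitate.

Q ≈ 2.7 x 10^-12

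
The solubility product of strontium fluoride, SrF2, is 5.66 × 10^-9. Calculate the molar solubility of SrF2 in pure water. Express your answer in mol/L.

s = 1.12 × 10^-3 M

SrF2(s) ⇌ Sr^2+(aq) + 2 F^-(aq)
Ksp = [Sr^2+][F^-]^2
Let s = molar solubility. Then [Sr^2+] = s and [F^-] = 2s.
Substituting: Ksp = s(2s)^2 = 4s^3
s^3 = 5.66 × 10^-9 / 4, so s = 1.12 × 10^-3 M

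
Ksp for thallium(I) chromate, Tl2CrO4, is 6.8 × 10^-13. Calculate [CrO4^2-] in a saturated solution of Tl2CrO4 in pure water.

Tl2CrO4(s) ⇌ 2 Tl^+ + CrO4^2-
Ksp = [Tl^+]^2[CrO4^2-]
If s mol/L of Tl2CrO4 dissolves, [Tl^+] = 2s and [CrO4^2-] = s.
So Ksp = (2s)^2 × s = 4s^3
s^3 = 6.8 × 10^-13 / 4, so s = 5.54 × 10^-5 M
[CrO4^2-] = s = 5.5 x 10^-5 M

[CrO4^2-] = 5.5e-5 M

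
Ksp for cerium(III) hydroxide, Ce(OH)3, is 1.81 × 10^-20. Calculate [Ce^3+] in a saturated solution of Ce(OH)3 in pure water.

Ce(OH)3(s) ⇌ Ce^3+(aq) + 3 OH^-(aq)
Ksp = [Ce^3+][OH^-]^3
For each mole of Ce(OH)3 that dissolves: [Ce^3+] = s, [OH^-] = 3s.
Ksp = s(3s)^3 = 27s^4
Solving, s = (1.81 × 10^-20/27)^(1/4) = 5.088 × 10^-6 M
[Ce^3+] = s = 5.09 x 10^-6 M

5.09 × 10^-6 M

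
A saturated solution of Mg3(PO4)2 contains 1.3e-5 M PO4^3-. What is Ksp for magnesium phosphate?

Mg3(PO4)2(s) ⇌ 3 Mg^2+ + 2 PO4^3-
Stoichiometry gives [Mg^2+] = (3/2)[PO4^3-] = 1.95 × 10^-5 M.
Ksp = [Mg^2+]^3[PO4^3-]^2
Ksp = (1.95 × 10^-5)^3 × (1.3 × 10^-5)^2 = 1.3 x 10^-24

Ksp = 1.3e-24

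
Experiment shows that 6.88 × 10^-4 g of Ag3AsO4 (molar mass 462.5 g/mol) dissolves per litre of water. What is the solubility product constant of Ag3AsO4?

Molar solubility s = (6.88 × 10^-4 g/L) / (462.5 g/mol) = 1.488 × 10^-6 M.
Ag3AsO4(s) ⇌ 3 Ag^+ + AsO4^3-
If s mol/L of Ag3AsO4 dissolves, [Ag^+] = 3s and [AsO4^3-] = s.
Ksp = [Ag^+]^3[AsO4^3-]
So Ksp = (3s)^3 × s = 27s^4
With s = 1.488 × 10^-6: Ksp = 1.32 × 10^-22

Ksp = 1.32 x 10^-22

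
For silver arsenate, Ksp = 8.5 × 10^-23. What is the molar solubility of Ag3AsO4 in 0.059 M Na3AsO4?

Ag3AsO4(s) ⇌ 3 Ag^+(aq) + AsO4^3-(aq)
Ksp = [Ag^+]^3[AsO4^3-]
If s mol/L dissolves here, [Ag^+] = 3s, [AsO4^3-] = 0.059 + s ≈ 0.059 (since AsO4^3- from Na3AsO4 dominates).
Ksp ≈ (3s)^3 × 0.059
s = 3.8 × 10^-8 M
Check: s = 3.8 × 10^-8 ≪ 0.059, so the approximation is valid.

s = 3.8 x 10^-8 M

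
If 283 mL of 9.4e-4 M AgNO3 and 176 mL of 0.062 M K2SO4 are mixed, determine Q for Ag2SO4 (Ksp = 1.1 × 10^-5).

Total volume = 283 + 176 = 459 mL.
[Ag^+] = 9.4 × 10^-4 × (283/459) = 5.80 × 10^-4 M
[SO4^2-] = 6.2 x 10^-2 × (176/459) = 2.38 × 10^-2 M
Ag2SO4(s) <=> 2 Ag^+(aq) + SO4^2-(aq), so Q = [Ag^+]^2[SO4^2-]
Q = (5.80 × 10^-4)^2(2.38 × 10^-2) = 8.0 × 10^-9
Q < Ksp, so no precipitate of Ag2SO4 forms.

8.0e-9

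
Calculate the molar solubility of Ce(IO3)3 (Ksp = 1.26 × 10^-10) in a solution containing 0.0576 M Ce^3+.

s = 4.33 × 10^-4 M

Ce(IO3)3(s) <=> Ce^3+ + 3 IO3^-
Ksp = [Ce^3+][IO3^-]^3
Let s be the molar solubility in this solution. [Ce^3+] = 0.0576 + s ≈ 0.0576, [IO3^-] = 3s (Ksp is small, so little additional dissolves).
Ksp ≈ 0.0576 × (3s)^3
s = 4.33 × 10^-4 M
Check: s = 4.3 × 10^-4 ≪ 0.0576, so the approximation is valid.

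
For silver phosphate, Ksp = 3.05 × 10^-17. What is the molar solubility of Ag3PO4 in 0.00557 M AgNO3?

Ag3PO4(s) ⇌ 3 Ag^+ + PO4^3-
Ksp = [Ag^+]^3[PO4^3-]
Let s be the molar solubility in this solution. [Ag^+] = 0.00557 + 3s ≈ 0.00557, [PO4^3-] = s (Ksp is small, so little additional dissolves).
Ksp ≈ (0.00557)^3 × s
s = 1.76 x 10^-10 M
Check: 3s = 5.3 x 10^-10 ≪ 0.00557, so the approximation is valid.

1.76 × 10^-10 M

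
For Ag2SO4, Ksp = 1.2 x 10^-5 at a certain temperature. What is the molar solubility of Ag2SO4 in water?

Ag2SO4(s) ⇌ 2 Ag^+ + SO4^2-
Ksp = [Ag^+]^2[SO4^2-]
If s mol/L of Ag2SO4 dissolves, [Ag^+] = 2s and [SO4^2-] = s.
Ksp = (2s)^2s = 4s^3
s = (1.2 x 10^-5 / 4)^(1/3) = 1.4 × 10^-2 M

s = 1.4 x 10^-2 M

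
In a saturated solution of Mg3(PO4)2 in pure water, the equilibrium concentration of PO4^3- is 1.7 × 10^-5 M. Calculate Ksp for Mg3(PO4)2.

Mg3(PO4)2(s) ⇌ 3 Mg^2+ + 2 PO4^3-
Stoichiometry gives [Mg^2+] = (3/2)[PO4^3-] = 2.55 × 10^-5 M.
Ksp = [Mg^2+]^3[PO4^3-]^2
Ksp = (2.55 × 10^-5)^3 × (1.7 × 10^-5)^2 = 4.8 × 10^-24

Ksp = 4.8 x 10^-24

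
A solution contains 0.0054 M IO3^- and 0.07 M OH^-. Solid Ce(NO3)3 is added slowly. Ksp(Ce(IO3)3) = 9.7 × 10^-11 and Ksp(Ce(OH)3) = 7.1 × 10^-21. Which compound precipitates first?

Precipitation of each salt starts when its ion product equals its Ksp.
For Ce(IO3)3: 9.7 × 10^-11 = (0.0054)^3 × [Ce^3+]  ⇒  [Ce^3+] = 6.2 × 10^-4 M.
For Ce(OH)3: 7.1 × 10^-21 = (0.07)^3 × [Ce^3+]  ⇒  [Ce^3+] = 2.1 x 10^-17 M.
The salt with the lower threshold [Ce^3+] precipitates first: Ce(OH)3.

Ce(OH)3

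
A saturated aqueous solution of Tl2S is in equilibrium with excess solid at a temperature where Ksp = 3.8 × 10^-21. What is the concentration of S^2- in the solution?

Tl2S(s) <=> 2 Tl^+(aq) + S^2-(aq)
Ksp = [Tl^+]^2[S^2-]
Let s = molar solubility. Then [Tl^+] = 2s and [S^2-] = s.
So Ksp = (2s)^2 × s = 4s^3
Solving, s = (3.8 × 10^-21/4)^(1/3) = 9.83 x 10^-8 M
[S^2-] = s = 9.8 x 10^-8 M

9.8 × 10^-8 M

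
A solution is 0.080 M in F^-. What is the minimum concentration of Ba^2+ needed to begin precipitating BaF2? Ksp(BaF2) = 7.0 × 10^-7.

1.1e-4 M

BaF2(s) ⇌ Ba^2+(aq) + 2 F^-(aq)
Ksp = [Ba^2+][F^-]^2
Precipitation begins when Q = Ksp. With [F^-] = 0.080 M:
7.0 × 10^-7 = (0.080)^2 × [Ba^2+]
[Ba^2+] = (7.0 × 10^-7 / 6.40 × 10^-3) = 1.1 x 10^-4 M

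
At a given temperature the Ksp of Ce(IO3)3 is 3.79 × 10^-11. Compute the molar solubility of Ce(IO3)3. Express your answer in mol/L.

s = 1.09e-3 M

Ce(IO3)3(s) ⇌ Ce^3+ + 3 IO3^-
Ksp = [Ce^3+][IO3^-]^3
If s mol/L of Ce(IO3)3 dissolves, [Ce^3+] = s and [IO3^-] = 3s.
Substituting: Ksp = s(3s)^3 = 27s^4
s = (3.79 × 10^-11 / 27)^(1/4) = 1.09 × 10^-3 M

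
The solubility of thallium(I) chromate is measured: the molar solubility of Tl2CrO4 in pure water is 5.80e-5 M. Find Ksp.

Tl2CrO4(s) ⇌ 2 Tl^+ + CrO4^2-
For each mole of Tl2CrO4 that dissolves: [Tl^+] = 2s, [CrO4^2-] = s.
Ksp = [Tl^+]^2[CrO4^2-]
So Ksp = (2s)^2 × s = 4s^3
With s = 5.80 x 10^-5: Ksp = 7.80 × 10^-13

7.80e-13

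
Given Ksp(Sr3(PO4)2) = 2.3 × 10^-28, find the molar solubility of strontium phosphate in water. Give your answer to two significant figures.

1.2e-6 M

Sr3(PO4)2(s) ⇌ 3 Sr^2+ + 2 PO4^3-
Ksp = [Sr^2+]^3[PO4^3-]^2
Let s = molar solubility. Then [Sr^2+] = 3s and [PO4^3-] = 2s.
So Ksp = (3s)^3 × (2s)^2 = 108s^5
Solving, s = (2.3 × 10^-28/108)^(1/5) = 1.2 × 10^-6 M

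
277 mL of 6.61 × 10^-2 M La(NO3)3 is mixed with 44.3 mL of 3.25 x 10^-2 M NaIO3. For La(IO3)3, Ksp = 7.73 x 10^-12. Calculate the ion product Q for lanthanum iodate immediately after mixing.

Total volume = 277 + 44.3 = 321.3 mL.
[La^3+] = 6.61 × 10^-2 × (277/321.3) = 5.699 × 10^-2 M
[IO3^-] = 3.25 × 10^-2 × (44.3/321.3) = 4.481 × 10^-3 M
La(IO3)3(s) ⇌ La^3+ + 3 IO3^-, so Q = [La^3+][IO3^-]^3
Q = (5.699 x 10^-2)(4.481 × 10^-3)^3 = 5.13 × 10^-9
Q > Ksp, so La(IO3)3 will precipitate.

Q ≈ 5.13 x 10^-9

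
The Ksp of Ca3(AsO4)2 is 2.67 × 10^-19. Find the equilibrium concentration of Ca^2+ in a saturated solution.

[Ca^2+] = 2.27 × 10^-4 M

Ca3(AsO4)2(s) ⇌ 3 Ca^2+(aq) + 2 AsO4^3-(aq)
Ksp = [Ca^2+]^3[AsO4^3-]^2
Let s = molar solubility. Then [Ca^2+] = 3s and [AsO4^3-] = 2s.
Ksp = (3s)^3(2s)^2 = 108s^5
s = (2.67 × 10^-19 / 108)^(1/5) = 7.562 × 10^-5 M
[Ca^2+] = 3s = 2.27 × 10^-4 M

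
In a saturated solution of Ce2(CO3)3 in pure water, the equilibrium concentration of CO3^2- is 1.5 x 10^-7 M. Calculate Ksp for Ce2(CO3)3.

3.4e-35

Ce2(CO3)3(s) ⇌ 2 Ce^3+ + 3 CO3^2-
Stoichiometry gives [Ce^3+] = (2/3)[CO3^2-] = 1.00 x 10^-7 M.
Ksp = [Ce^3+]^2[CO3^2-]^3
Ksp = (1.00 × 10^-7)^2 × (1.5 × 10^-7)^3 = 3.4 × 10^-35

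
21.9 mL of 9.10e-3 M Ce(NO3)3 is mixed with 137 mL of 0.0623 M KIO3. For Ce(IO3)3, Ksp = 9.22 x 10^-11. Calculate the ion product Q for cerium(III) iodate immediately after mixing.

1.94 × 10^-7

Total volume = 21.9 + 137 = 158.9 mL.
[Ce^3+] = 9.10 × 10^-3 × (21.9/158.9) = 1.254 × 10^-3 M
[IO3^-] = 6.23 x 10^-2 × (137/158.9) = 5.371 x 10^-2 M
Ce(IO3)3(s) <=> Ce^3+(aq) + 3 IO3^-(aq), so Q = [Ce^3+][IO3^-]^3
Q = (1.254 × 10^-3)(5.371 x 10^-2)^3 = 1.94 × 10^-7
Q > Ksp, so Ce(IO3)3 will precipitate.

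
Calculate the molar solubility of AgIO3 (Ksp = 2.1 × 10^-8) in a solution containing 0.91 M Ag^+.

2.3e-8 M

AgIO3(s) <=> Ag^+(aq) + IO3^-(aq)
Ksp = [Ag^+][IO3^-]
Let s = moles of AgIO3 that dissolve per litre. [Ag^+] = 0.91 + s ≈ 0.91, [IO3^-] = s (since the Ag^+ already present dominates).
Ksp ≈ 0.91 × s
s = 2.3 x 10^-8 M
Check: s = 2.3 × 10^-8 ≪ 0.91, so the approximation is valid.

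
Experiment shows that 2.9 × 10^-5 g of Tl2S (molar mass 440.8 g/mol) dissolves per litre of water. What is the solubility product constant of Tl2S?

1.1 x 10^-21

Molar solubility s = (2.9 x 10^-5 g/L) / (440.8 g/mol) = 6.58 × 10^-8 M.
Tl2S(s) <=> 2 Tl^+ + S^2-
If s mol/L of Tl2S dissolves, [Tl^+] = 2s and [S^2-] = s.
Ksp = [Tl^+]^2[S^2-]
So Ksp = (2s)^2 × s = 4s^3
Ksp = 4 × (6.58 × 10^-8)^3 = 1.1 × 10^-21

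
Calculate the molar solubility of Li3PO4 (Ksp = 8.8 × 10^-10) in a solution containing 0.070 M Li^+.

s ≈ 2.6 × 10^-6 M

Li3PO4(s) <=> 3 Li^+(aq) + PO4^3-(aq)
Ksp = [Li^+]^3[PO4^3-]
Let s be the molar solubility in this solution. [Li^+] = 0.070 + 3s ≈ 0.070, [PO4^3-] = s (since the Li^+ already present dominates).
Ksp ≈ (0.070)^3 × s
s = 2.6 × 10^-6 M
Check: 3s = 7.7 x 10^-6 ≪ 0.070, so the approximation is valid.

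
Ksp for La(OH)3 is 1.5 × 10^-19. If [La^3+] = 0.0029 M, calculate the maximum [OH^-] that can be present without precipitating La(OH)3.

[OH^-] ≈ 3.7 × 10^-6 M

La(OH)3(s) ⇌ La^3+(aq) + 3 OH^-(aq)
Ksp = [La^3+][OH^-]^3
Precipitation begins when Q = Ksp. With [La^3+] = 0.0029 M:
1.5 × 10^-19 = (0.0029) × [OH^-]^3
[OH^-] = (1.5 × 10^-19 / 2.9 x 10^-3)^(1/3) = 3.7 × 10^-6 M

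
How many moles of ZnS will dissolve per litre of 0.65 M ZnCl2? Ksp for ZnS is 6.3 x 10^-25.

ZnS(s) ⇌ Zn^2+ + S^2-
Ksp = [Zn^2+][S^2-]
Let s be the molar solubility in this solution. [Zn^2+] = 0.65 + s ≈ 0.65, [S^2-] = s (common-ion effect: Zn^2+ is already 0.65 M).
Ksp ≈ 0.65 × s
s = 9.7 x 10^-25 M
Check: s = 9.7 × 10^-25 ≪ 0.65, so the approximation is valid.

9.7 × 10^-25 M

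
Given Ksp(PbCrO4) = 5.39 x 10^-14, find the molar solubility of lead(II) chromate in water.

s = 2.32e-7 M

PbCrO4(s) <=> Pb^2+(aq) + CrO4^2-(aq)
Ksp = [Pb^2+][CrO4^2-]
If s mol/L of PbCrO4 dissolves, [Pb^2+] = s and [CrO4^2-] = s.
Ksp = s^2
s = √(5.39 x 10^-14) = 2.32 × 10^-7 M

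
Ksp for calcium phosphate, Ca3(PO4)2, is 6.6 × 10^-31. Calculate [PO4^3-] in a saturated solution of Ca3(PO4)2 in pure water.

7.2 x 10^-7 M

Ca3(PO4)2(s) ⇌ 3 Ca^2+(aq) + 2 PO4^3-(aq)
Ksp = [Ca^2+]^3[PO4^3-]^2
Let s = molar solubility. Then [Ca^2+] = 3s and [PO4^3-] = 2s.
Ksp = (3s)^3(2s)^2 = 108s^5
s^5 = 6.6 × 10^-31 / 108, so s = 3.61 × 10^-7 M
[PO4^3-] = 2s = 7.2 × 10^-7 M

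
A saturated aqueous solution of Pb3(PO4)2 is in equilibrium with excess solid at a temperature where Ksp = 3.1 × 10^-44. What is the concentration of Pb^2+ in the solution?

[Pb^2+] = 2.3 × 10^-9 M

Pb3(PO4)2(s) ⇌ 3 Pb^2+ + 2 PO4^3-
Ksp = [Pb^2+]^3[PO4^3-]^2
With molar solubility s: [Pb^2+] = 3s, [PO4^3-] = 2s.
So Ksp = (3s)^3 × (2s)^2 = 108s^5
s = (3.1 × 10^-44 / 108)^(1/5) = 7.79 x 10^-10 M
[Pb^2+] = 3s = 2.3 x 10^-9 M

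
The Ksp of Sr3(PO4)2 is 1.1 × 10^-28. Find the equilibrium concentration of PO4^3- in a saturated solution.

Sr3(PO4)2(s) <=> 3 Sr^2+(aq) + 2 PO4^3-(aq)
Ksp = [Sr^2+]^3[PO4^3-]^2
With molar solubility s: [Sr^2+] = 3s, [PO4^3-] = 2s.
So Ksp = (3s)^3 × (2s)^2 = 108s^5
s = (1.1 × 10^-28 / 108)^(1/5) = 1.00 × 10^-6 M
[PO4^3-] = 2s = 2.0 × 10^-6 M

[PO4^3-] ≈ 2.0e-6 M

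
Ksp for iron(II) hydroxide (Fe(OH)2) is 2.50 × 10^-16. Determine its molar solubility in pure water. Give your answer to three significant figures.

s ≈ 3.97 × 10^-6 M

Fe(OH)2(s) <=> Fe^2+ + 2 OH^-
Ksp = [Fe^2+][OH^-]^2
With molar solubility s: [Fe^2+] = s, [OH^-] = 2s.
Substituting: Ksp = s(2s)^2 = 4s^3
s = (2.50 × 10^-16 / 4)^(1/3) = 3.97 x 10^-6 M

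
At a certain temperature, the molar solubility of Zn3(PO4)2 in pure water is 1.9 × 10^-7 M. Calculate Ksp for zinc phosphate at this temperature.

Ksp ≈ 2.7 × 10^-32

Zn3(PO4)2(s) ⇌ 3 Zn^2+ + 2 PO4^3-
Let s = molar solubility. Then [Zn^2+] = 3s and [PO4^3-] = 2s.
Ksp = [Zn^2+]^3[PO4^3-]^2
So Ksp = (3s)^3 × (2s)^2 = 108s^5
With s = 1.9 x 10^-7: Ksp = 2.7 × 10^-32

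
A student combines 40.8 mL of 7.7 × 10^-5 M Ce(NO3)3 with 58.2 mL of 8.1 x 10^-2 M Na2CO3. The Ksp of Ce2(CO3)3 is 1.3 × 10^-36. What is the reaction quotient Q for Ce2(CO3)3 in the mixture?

1.1 × 10^-13

Total volume = 40.8 + 58.2 = 99 mL.
[Ce^3+] = 7.7 x 10^-5 × (40.8/99) = 3.17 × 10^-5 M
[CO3^2-] = 8.1 × 10^-2 × (58.2/99) = 4.76 × 10^-2 M
Ce2(CO3)3(s) <=> 2 Ce^3+(aq) + 3 CO3^2-(aq), so Q = [Ce^3+]^2[CO3^2-]^3
Q = (3.17 × 10^-5)^2(4.76 × 10^-2)^3 = 1.1 × 10^-13
Q > Ksp, so Ce2(CO3)3 will precipitate.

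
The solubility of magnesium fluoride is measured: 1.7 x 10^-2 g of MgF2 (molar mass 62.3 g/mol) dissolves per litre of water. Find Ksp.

Molar solubility s = (1.7 × 10^-2 g/L) / (62.3 g/mol) = 2.73 × 10^-4 M.
MgF2(s) ⇌ Mg^2+(aq) + 2 F^-(aq)
Let s = molar solubility. Then [Mg^2+] = s and [F^-] = 2s.
Ksp = [Mg^2+][F^-]^2
So Ksp = s × (2s)^2 = 4s^3
Ksp = 4 × (2.73 × 10^-4)^3 = 8.1 x 10^-11

Ksp = 8.1e-11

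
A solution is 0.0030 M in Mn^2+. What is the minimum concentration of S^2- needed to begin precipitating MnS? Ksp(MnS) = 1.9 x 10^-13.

[S^2-] = 6.3 × 10^-11 M

MnS(s) ⇌ Mn^2+(aq) + S^2-(aq)
Ksp = [Mn^2+][S^2-]
Precipitation begins when Q = Ksp. With [Mn^2+] = 0.0030 M:
1.9 x 10^-13 = (0.0030) × [S^2-]
[S^2-] = (1.9 x 10^-13 / 3.0 × 10^-3) = 6.3 × 10^-11 M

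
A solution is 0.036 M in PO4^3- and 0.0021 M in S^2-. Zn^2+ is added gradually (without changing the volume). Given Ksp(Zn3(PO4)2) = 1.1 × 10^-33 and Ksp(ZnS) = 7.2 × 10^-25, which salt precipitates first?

ZnS

Precipitation of each salt starts when its ion product equals its Ksp.
For Zn3(PO4)2: 1.1 × 10^-33 = (0.036)^2 × [Zn^2+]^3  ⇒  [Zn^2+] = 9.5 × 10^-11 M.
For ZnS: 7.2 × 10^-25 = 0.0021 × [Zn^2+]  ⇒  [Zn^2+] = 3.4 × 10^-22 M.
The salt with the lower threshold [Zn^2+] precipitates first: ZnS.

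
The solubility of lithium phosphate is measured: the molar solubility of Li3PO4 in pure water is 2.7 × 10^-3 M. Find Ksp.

Li3PO4(s) ⇌ 3 Li^+(aq) + PO4^3-(aq)
With molar solubility s: [Li^+] = 3s, [PO4^3-] = s.
Ksp = [Li^+]^3[PO4^3-]
So Ksp = (3s)^3 × s = 27s^4
With s = 2.7 × 10^-3: Ksp = 1.4 x 10^-9

1.4 x 10^-9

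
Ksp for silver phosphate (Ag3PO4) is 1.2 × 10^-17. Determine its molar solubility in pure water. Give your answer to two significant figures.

s ≈ 2.6 x 10^-5 M

Ag3PO4(s) ⇌ 3 Ag^+(aq) + PO4^3-(aq)
Ksp = [Ag^+]^3[PO4^3-]
For each mole of Ag3PO4 that dissolves: [Ag^+] = 3s, [PO4^3-] = s.
Substituting: Ksp = (3s)^3s = 27s^4
s^4 = 1.2 × 10^-17 / 27, so s = 2.6 × 10^-5 M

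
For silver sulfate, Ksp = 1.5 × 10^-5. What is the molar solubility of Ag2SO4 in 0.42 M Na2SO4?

s ≈ 3.0e-3 M

Ag2SO4(s) ⇌ 2 Ag^+ + SO4^2-
Ksp = [Ag^+]^2[SO4^2-]
Let s be the molar solubility in this solution. [Ag^+] = 2s, [SO4^2-] = 0.42 + s ≈ 0.42 (since SO4^2- from Na2SO4 dominates).
Ksp ≈ (2s)^2 × 0.42
s = 3.0 x 10^-3 M
Check: s = 3.0 × 10^-3 ≪ 0.42, so the approximation is valid.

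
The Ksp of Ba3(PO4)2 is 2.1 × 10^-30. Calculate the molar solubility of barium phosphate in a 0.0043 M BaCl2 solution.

s ≈ 2.6 x 10^-12 M

Ba3(PO4)2(s) ⇌ 3 Ba^2+ + 2 PO4^3-
Ksp = [Ba^2+]^3[PO4^3-]^2
If s mol/L dissolves here, [Ba^2+] = 0.0043 + 3s ≈ 0.0043, [PO4^3-] = 2s (Ksp is small, so little additional dissolves).
Ksp ≈ (0.0043)^3 × (2s)^2
s = 2.6 × 10^-12 M
Check: 3s = 7.7 x 10^-12 ≪ 0.0043, so the approximation is valid.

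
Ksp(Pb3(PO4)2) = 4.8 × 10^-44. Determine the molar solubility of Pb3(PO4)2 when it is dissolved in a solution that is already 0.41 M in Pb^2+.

4.2e-22 M

Pb3(PO4)2(s) ⇌ 3 Pb^2+ + 2 PO4^3-
Ksp = [Pb^2+]^3[PO4^3-]^2
Let s = moles of Pb3(PO4)2 that dissolve per litre. [Pb^2+] = 0.41 + 3s ≈ 0.41, [PO4^3-] = 2s (since the Pb^2+ already present dominates).
Ksp ≈ (0.41)^3 × (2s)^2
s = 4.2 × 10^-22 M
Check: 3s = 1.3 x 10^-21 ≪ 0.41, so the approximation is valid.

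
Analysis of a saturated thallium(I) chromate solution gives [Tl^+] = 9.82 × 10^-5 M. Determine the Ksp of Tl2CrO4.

Tl2CrO4(s) ⇌ 2 Tl^+(aq) + CrO4^2-(aq)
Stoichiometry gives [CrO4^2-] = (1/2)[Tl^+] = 4.910 x 10^-5 M.
Ksp = [Tl^+]^2[CrO4^2-]
Ksp = (9.82 × 10^-5)^2 × 4.910 x 10^-5 = 4.73 x 10^-13

4.73 x 10^-13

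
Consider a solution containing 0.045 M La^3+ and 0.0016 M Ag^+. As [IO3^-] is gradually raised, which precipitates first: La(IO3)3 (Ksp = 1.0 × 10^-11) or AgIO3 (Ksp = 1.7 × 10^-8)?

Precipitation of each salt starts when its ion product equals its Ksp.
For La(IO3)3: 1.0 × 10^-11 = 0.045 × [IO3^-]^3  ⇒  [IO3^-] = 6.1 × 10^-4 M.
For AgIO3: 1.7 × 10^-8 = 0.0016 × [IO3^-]  ⇒  [IO3^-] = 1.1 × 10^-5 M.
The salt with the lower threshold [IO3^-] precipitates first: AgIO3.

AgIO3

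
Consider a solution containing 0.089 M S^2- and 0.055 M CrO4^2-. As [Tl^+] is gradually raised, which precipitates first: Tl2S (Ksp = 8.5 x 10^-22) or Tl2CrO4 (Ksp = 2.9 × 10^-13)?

Tl2S

Each salt begins to precipitate when Q = Ksp, i.e. when [Tl^+] reaches its threshold.
For Tl2S: 8.5 x 10^-22 = 0.089 × [Tl^+]^2  ⇒  [Tl^+] = 9.8 × 10^-11 M.
For Tl2CrO4: 2.9 × 10^-13 = 0.055 × [Tl^+]^2  ⇒  [Tl^+] = 2.3 × 10^-6 M.
The salt with the lower threshold [Tl^+] precipitates first: Tl2S.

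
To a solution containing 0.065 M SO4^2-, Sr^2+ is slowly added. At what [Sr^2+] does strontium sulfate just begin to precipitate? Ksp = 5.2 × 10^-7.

[Sr^2+] ≈ 8.0 × 10^-6 M

SrSO4(s) ⇌ Sr^2+(aq) + SO4^2-(aq)
Ksp = [Sr^2+][SO4^2-]
Precipitation begins when Q = Ksp. With [SO4^2-] = 0.065 M:
5.2 × 10^-7 = (0.065) × [Sr^2+]
[Sr^2+] = (5.2 × 10^-7 / 6.5 × 10^-2) = 8.0 × 10^-6 M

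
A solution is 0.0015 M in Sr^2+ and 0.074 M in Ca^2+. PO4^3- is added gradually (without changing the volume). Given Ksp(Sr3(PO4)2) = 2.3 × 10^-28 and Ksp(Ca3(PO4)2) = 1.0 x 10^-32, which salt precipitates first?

Each salt begins to precipitate when Q = Ksp, i.e. when [PO4^3-] reaches its threshold.
For Sr3(PO4)2: 2.3 × 10^-28 = (0.0015)^3 × [PO4^3-]^2  ⇒  [PO4^3-] = 2.6 x 10^-10 M.
For Ca3(PO4)2: 1.0 x 10^-32 = (0.074)^3 × [PO4^3-]^2  ⇒  [PO4^3-] = 5.0 × 10^-15 M.
The salt with the lower threshold [PO4^3-] precipitates first: Ca3(PO4)2.

Ca3(PO4)2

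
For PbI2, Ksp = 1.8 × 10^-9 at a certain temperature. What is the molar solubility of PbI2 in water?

s ≈ 7.7 × 10^-4 M

PbI2(s) ⇌ Pb^2+(aq) + 2 I^-(aq)
Ksp = [Pb^2+][I^-]^2
Let s = molar solubility. Then [Pb^2+] = s and [I^-] = 2s.
Substituting: Ksp = s(2s)^2 = 4s^3
s = (1.8 × 10^-9 / 4)^(1/3) = 7.7 × 10^-4 M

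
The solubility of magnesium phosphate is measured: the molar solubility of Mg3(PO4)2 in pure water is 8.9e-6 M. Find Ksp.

6.0e-24

Mg3(PO4)2(s) <=> 3 Mg^2+(aq) + 2 PO4^3-(aq)
Let s = molar solubility. Then [Mg^2+] = 3s and [PO4^3-] = 2s.
Ksp = [Mg^2+]^3[PO4^3-]^2
So Ksp = (3s)^3 × (2s)^2 = 108s^5
Ksp = 108 × (8.9 × 10^-6)^5 = 6.0 × 10^-24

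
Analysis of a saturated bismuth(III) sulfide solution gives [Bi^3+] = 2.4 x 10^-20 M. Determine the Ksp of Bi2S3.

Bi2S3(s) ⇌ 2 Bi^3+(aq) + 3 S^2-(aq)
Stoichiometry gives [S^2-] = (3/2)[Bi^3+] = 3.60 x 10^-20 M.
Ksp = [Bi^3+]^2[S^2-]^3
Ksp = (2.4 × 10^-20)^2 × (3.60 × 10^-20)^3 = 2.7 × 10^-98

Ksp = 2.7 × 10^-98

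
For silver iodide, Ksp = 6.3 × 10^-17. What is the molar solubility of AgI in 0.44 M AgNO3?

AgI(s) ⇌ Ag^+ + I^-
Ksp = [Ag^+][I^-]
If s mol/L dissolves here, [Ag^+] = 0.44 + s ≈ 0.44, [I^-] = s (Ksp is small, so little additional dissolves).
Ksp ≈ 0.44 × s
s = 1.4 x 10^-16 M
Check: s = 1.4 × 10^-16 ≪ 0.44, so the approximation is valid.

1.4e-16 M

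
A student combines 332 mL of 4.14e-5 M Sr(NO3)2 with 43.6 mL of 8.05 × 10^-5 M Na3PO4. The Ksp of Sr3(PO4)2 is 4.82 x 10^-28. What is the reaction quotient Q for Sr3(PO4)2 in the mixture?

Total volume = 332 + 43.6 = 375.6 mL.
[Sr^2+] = 4.14 x 10^-5 × (332/375.6) = 3.659 x 10^-5 M
[PO4^3-] = 8.05 × 10^-5 × (43.6/375.6) = 9.345 × 10^-6 M
Sr3(PO4)2(s) ⇌ 3 Sr^2+ + 2 PO4^3-, so Q = [Sr^2+]^3[PO4^3-]^2
Q = (3.659 × 10^-5)^3(9.345 x 10^-6)^2 = 4.28 × 10^-24
Q > Ksp, so Sr3(PO4)2 will precipitate.

Q = 4.28e-24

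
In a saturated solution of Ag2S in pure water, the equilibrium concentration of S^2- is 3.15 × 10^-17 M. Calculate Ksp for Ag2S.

Ksp ≈ 1.25 × 10^-49

Ag2S(s) ⇌ 2 Ag^+ + S^2-
Stoichiometry gives [Ag^+] = (2/1)[S^2-] = 6.300 x 10^-17 M.
Ksp = [Ag^+]^2[S^2-]
Ksp = (6.300 × 10^-17)^2 × 3.15 x 10^-17 = 1.25 × 10^-49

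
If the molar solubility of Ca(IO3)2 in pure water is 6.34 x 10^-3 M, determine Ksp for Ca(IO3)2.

Ksp ≈ 1.02 × 10^-6

Ca(IO3)2(s) <=> Ca^2+ + 2 IO3^-
If s mol/L of Ca(IO3)2 dissolves, [Ca^2+] = s and [IO3^-] = 2s.
Ksp = [Ca^2+][IO3^-]^2
So Ksp = s × (2s)^2 = 4s^3
Ksp = 4 × (6.34 x 10^-3)^3 = 1.02 × 10^-6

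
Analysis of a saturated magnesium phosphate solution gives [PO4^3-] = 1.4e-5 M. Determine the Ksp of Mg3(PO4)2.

1.8 x 10^-24

Mg3(PO4)2(s) ⇌ 3 Mg^2+(aq) + 2 PO4^3-(aq)
Stoichiometry gives [Mg^2+] = (3/2)[PO4^3-] = 2.10 × 10^-5 M.
Ksp = [Mg^2+]^3[PO4^3-]^2
Ksp = (2.10 × 10^-5)^3 × (1.4 × 10^-5)^2 = 1.8 x 10^-24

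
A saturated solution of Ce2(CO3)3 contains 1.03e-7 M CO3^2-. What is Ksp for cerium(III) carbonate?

Ce2(CO3)3(s) ⇌ 2 Ce^3+(aq) + 3 CO3^2-(aq)
Stoichiometry gives [Ce^3+] = (2/3)[CO3^2-] = 6.867 × 10^-8 M.
Ksp = [Ce^3+]^2[CO3^2-]^3
Ksp = (6.867 × 10^-8)^2 × (1.03 × 10^-7)^3 = 5.15 × 10^-36

Ksp = 5.15 x 10^-36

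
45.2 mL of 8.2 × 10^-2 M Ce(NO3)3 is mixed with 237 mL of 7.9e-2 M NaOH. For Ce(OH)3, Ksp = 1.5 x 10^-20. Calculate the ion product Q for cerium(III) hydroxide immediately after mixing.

Q = 3.8e-6

Total volume = 45.2 + 237 = 282.2 mL.
[Ce^3+] = 8.2 × 10^-2 × (45.2/282.2) = 1.31 × 10^-2 M
[OH^-] = 7.9 x 10^-2 × (237/282.2) = 6.63 x 10^-2 M
Ce(OH)3(s) ⇌ Ce^3+(aq) + 3 OH^-(aq), so Q = [Ce^3+][OH^-]^3
Q = (1.31 × 10^-2)(6.63 × 10^-2)^3 = 3.8 x 10^-6
Q > Ksp, so Ce(OH)3 will precipitate.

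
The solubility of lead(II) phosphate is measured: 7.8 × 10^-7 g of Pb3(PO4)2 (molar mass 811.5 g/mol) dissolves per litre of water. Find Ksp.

Molar solubility s = (7.8 x 10^-7 g/L) / (811.5 g/mol) = 9.61 × 10^-10 M.
Pb3(PO4)2(s) ⇌ 3 Pb^2+(aq) + 2 PO4^3-(aq)
Let s = molar solubility. Then [Pb^2+] = 3s and [PO4^3-] = 2s.
Ksp = [Pb^2+]^3[PO4^3-]^2
Ksp = (3s)^3(2s)^2 = 108s^5
Ksp = 108 × (9.61 × 10^-10)^5 = 8.9 × 10^-44

Ksp = 8.9e-44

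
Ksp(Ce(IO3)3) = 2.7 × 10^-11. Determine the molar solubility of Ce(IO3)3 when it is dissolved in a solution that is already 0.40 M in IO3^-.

Ce(IO3)3(s) ⇌ Ce^3+ + 3 IO3^-
Ksp = [Ce^3+][IO3^-]^3
Let s be the molar solubility in this solution. [Ce^3+] = s, [IO3^-] = 0.40 + 3s ≈ 0.40 (Ksp is small, so little additional dissolves).
Ksp ≈ s × (0.40)^3
s = 4.2 × 10^-10 M
Check: 3s = 1.3 x 10^-9 ≪ 0.40, so the approximation is valid.

4.2 × 10^-10 M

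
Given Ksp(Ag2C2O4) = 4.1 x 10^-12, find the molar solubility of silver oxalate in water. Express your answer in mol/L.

Ag2C2O4(s) ⇌ 2 Ag^+ + C2O4^2-
Ksp = [Ag^+]^2[C2O4^2-]
Let s = molar solubility. Then [Ag^+] = 2s and [C2O4^2-] = s.
Substituting: Ksp = (2s)^2s = 4s^3
Solving, s = (4.1 x 10^-12/4)^(1/3) = 1.0 × 10^-4 M

s = 1.0 × 10^-4 M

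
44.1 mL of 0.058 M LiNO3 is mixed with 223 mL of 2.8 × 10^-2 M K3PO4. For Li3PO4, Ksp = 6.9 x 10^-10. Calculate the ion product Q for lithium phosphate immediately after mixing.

Total volume = 44.1 + 223 = 267.1 mL.
[Li^+] = 5.8 x 10^-2 × (44.1/267.1) = 9.58 × 10^-3 M
[PO4^3-] = 2.8 × 10^-2 × (223/267.1) = 2.34 × 10^-2 M
Li3PO4(s) <=> 3 Li^+ + PO4^3-, so Q = [Li^+]^3[PO4^3-]
Q = (9.58 x 10^-3)^3(2.34 × 10^-2) = 2.1 × 10^-8
Q > Ksp, so Li3PO4 will precipitate.

2.1e-8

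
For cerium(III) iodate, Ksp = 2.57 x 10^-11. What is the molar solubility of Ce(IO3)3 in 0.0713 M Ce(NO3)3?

Ce(IO3)3(s) ⇌ Ce^3+(aq) + 3 IO3^-(aq)
Ksp = [Ce^3+][IO3^-]^3
If s mol/L dissolves here, [Ce^3+] = 0.0713 + s ≈ 0.0713, [IO3^-] = 3s (Ksp is small, so little additional dissolves).
Ksp ≈ 0.0713 × (3s)^3
s = 2.37 × 10^-4 M
Check: s = 2.4 x 10^-4 ≪ 0.0713, so the approximation is valid.

s ≈ 2.37 × 10^-4 M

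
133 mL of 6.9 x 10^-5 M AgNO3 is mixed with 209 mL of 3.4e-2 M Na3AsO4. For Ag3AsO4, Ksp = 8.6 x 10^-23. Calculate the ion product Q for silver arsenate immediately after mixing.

Q ≈ 4.0 × 10^-16

Total volume = 133 + 209 = 342 mL.
[Ag^+] = 6.9 × 10^-5 × (133/342) = 2.68 x 10^-5 M
[AsO4^3-] = 3.4 x 10^-2 × (209/342) = 2.08 × 10^-2 M
Ag3AsO4(s) <=> 3 Ag^+(aq) + AsO4^3-(aq), so Q = [Ag^+]^3[AsO4^3-]
Q = (2.68 × 10^-5)^3(2.08 × 10^-2) = 4.0 × 10^-16
Q > Ksp, so Ag3AsO4 will precipitate.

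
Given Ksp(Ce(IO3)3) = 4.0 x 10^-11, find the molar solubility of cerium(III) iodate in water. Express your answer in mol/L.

s ≈ 1.1 × 10^-3 M

Ce(IO3)3(s) <=> Ce^3+ + 3 IO3^-
Ksp = [Ce^3+][IO3^-]^3
For each mole of Ce(IO3)3 that dissolves: [Ce^3+] = s, [IO3^-] = 3s.
Ksp = s(3s)^3 = 27s^4
s^4 = 4.0 x 10^-11 / 27, so s = 1.1 x 10^-3 M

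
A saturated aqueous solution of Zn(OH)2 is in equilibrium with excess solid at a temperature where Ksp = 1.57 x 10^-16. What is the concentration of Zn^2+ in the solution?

[Zn^2+] ≈ 3.40e-6 M

Zn(OH)2(s) <=> Zn^2+ + 2 OH^-
Ksp = [Zn^2+][OH^-]^2
If s mol/L of Zn(OH)2 dissolves, [Zn^2+] = s and [OH^-] = 2s.
So Ksp = s × (2s)^2 = 4s^3
s = (1.57 x 10^-16 / 4)^(1/3) = 3.398 × 10^-6 M
[Zn^2+] = s = 3.40 × 10^-6 M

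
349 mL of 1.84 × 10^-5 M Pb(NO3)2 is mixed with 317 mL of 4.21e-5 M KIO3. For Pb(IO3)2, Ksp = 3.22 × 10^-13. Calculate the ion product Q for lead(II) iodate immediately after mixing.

Total volume = 349 + 317 = 666 mL.
[Pb^2+] = 1.84 x 10^-5 × (349/666) = 9.642 × 10^-6 M
[IO3^-] = 4.21 x 10^-5 × (317/666) = 2.004 × 10^-5 M
Pb(IO3)2(s) ⇌ Pb^2+(aq) + 2 IO3^-(aq), so Q = [Pb^2+][IO3^-]^2
Q = (9.642 x 10^-6)(2.004 × 10^-5)^2 = 3.87 x 10^-15
Q < Ksp, so no precipitate of Pb(IO3)2 forms.

Q = 3.87 x 10^-15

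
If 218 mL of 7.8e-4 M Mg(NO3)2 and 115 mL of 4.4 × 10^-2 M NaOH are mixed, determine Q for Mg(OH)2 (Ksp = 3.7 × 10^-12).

Total volume = 218 + 115 = 333 mL.
[Mg^2+] = 7.8 × 10^-4 × (218/333) = 5.11 x 10^-4 M
[OH^-] = 4.4 x 10^-2 × (115/333) = 1.52 × 10^-2 M
Mg(OH)2(s) ⇌ Mg^2+ + 2 OH^-, so Q = [Mg^2+][OH^-]^2
Q = (5.11 x 10^-4)(1.52 x 10^-2)^2 = 1.2 × 10^-7
Q > Ksp, so Mg(OH)2 will precipitate.

Q ≈ 1.2 × 10^-7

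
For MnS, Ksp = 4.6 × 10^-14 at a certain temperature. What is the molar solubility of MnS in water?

s = 2.1 × 10^-7 M

MnS(s) ⇌ Mn^2+ + S^2-
Ksp = [Mn^2+][S^2-]
If s mol/L of MnS dissolves, [Mn^2+] = s and [S^2-] = s.
Ksp = (s)(s) = s^2
s = (4.6 × 10^-14)^(1/2) = 2.1 x 10^-7 M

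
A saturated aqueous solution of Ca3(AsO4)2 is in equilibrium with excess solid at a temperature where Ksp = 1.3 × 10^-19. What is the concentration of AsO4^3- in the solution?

[AsO4^3-] ≈ 1.3 x 10^-4 M

Ca3(AsO4)2(s) <=> 3 Ca^2+(aq) + 2 AsO4^3-(aq)
Ksp = [Ca^2+]^3[AsO4^3-]^2
Let s = molar solubility. Then [Ca^2+] = 3s and [AsO4^3-] = 2s.
So Ksp = (3s)^3 × (2s)^2 = 108s^5
Solving, s = (1.3 × 10^-19/108)^(1/5) = 6.55 x 10^-5 M
[AsO4^3-] = 2s = 1.3 x 10^-4 M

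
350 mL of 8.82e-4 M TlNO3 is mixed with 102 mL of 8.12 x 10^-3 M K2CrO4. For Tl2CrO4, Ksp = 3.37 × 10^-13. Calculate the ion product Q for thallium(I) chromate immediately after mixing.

Total volume = 350 + 102 = 452 mL.
[Tl^+] = 8.82 × 10^-4 × (350/452) = 6.830 × 10^-4 M
[CrO4^2-] = 8.12 x 10^-3 × (102/452) = 1.832 x 10^-3 M
Tl2CrO4(s) <=> 2 Tl^+ + CrO4^2-, so Q = [Tl^+]^2[CrO4^2-]
Q = (6.830 x 10^-4)^2(1.832 x 10^-3) = 8.55 × 10^-10
Q > Ksp, so Tl2CrO4 will precipitate.

8.55 × 10^-10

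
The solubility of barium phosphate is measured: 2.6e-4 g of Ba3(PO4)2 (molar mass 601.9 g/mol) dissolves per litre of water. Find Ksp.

Molar solubility s = (2.6 x 10^-4 g/L) / (601.9 g/mol) = 4.32 × 10^-7 M.
Ba3(PO4)2(s) <=> 3 Ba^2+ + 2 PO4^3-
Let s = molar solubility. Then [Ba^2+] = 3s and [PO4^3-] = 2s.
Ksp = [Ba^2+]^3[PO4^3-]^2
Ksp = (3s)^3(2s)^2 = 108s^5
With s = 4.32 x 10^-7: Ksp = 1.6 × 10^-30

Ksp ≈ 1.6 × 10^-30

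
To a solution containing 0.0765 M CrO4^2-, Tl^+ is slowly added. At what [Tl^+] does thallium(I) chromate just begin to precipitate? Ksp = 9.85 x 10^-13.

[Tl^+] ≈ 3.59 × 10^-6 M

Tl2CrO4(s) <=> 2 Tl^+(aq) + CrO4^2-(aq)
Ksp = [Tl^+]^2[CrO4^2-]
Precipitation begins when Q = Ksp. With [CrO4^2-] = 0.0765 M:
9.85 x 10^-13 = (0.0765) × [Tl^+]^2
[Tl^+] = (9.85 x 10^-13 / 7.65 × 10^-2)^(1/2) = 3.59 x 10^-6 M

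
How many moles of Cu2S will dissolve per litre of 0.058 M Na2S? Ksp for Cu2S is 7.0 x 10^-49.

1.7e-24 M

Cu2S(s) ⇌ 2 Cu^+(aq) + S^2-(aq)
Ksp = [Cu^+]^2[S^2-]
If s mol/L dissolves here, [Cu^+] = 2s, [S^2-] = 0.058 + s ≈ 0.058 (since S^2- from Na2S dominates).
Ksp ≈ (2s)^2 × 0.058
s = 1.7 × 10^-24 M
Check: s = 1.7 × 10^-24 ≪ 0.058, so the approximation is valid.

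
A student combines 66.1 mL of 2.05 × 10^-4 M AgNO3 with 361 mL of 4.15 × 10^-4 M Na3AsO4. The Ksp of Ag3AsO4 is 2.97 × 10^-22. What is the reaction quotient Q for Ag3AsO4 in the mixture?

Total volume = 66.1 + 361 = 427.1 mL.
[Ag^+] = 2.05 × 10^-4 × (66.1/427.1) = 3.173 x 10^-5 M
[AsO4^3-] = 4.15 × 10^-4 × (361/427.1) = 3.508 × 10^-4 M
Ag3AsO4(s) <=> 3 Ag^+(aq) + AsO4^3-(aq), so Q = [Ag^+]^3[AsO4^3-]
Q = (3.173 × 10^-5)^3(3.508 × 10^-4) = 1.12 × 10^-17
Q > Ksp, so Ag3AsO4 will precipitate.

1.12 x 10^-17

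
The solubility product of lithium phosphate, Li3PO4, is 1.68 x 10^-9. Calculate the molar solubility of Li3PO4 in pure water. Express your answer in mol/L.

s ≈ 2.81 × 10^-3 M

Li3PO4(s) <=> 3 Li^+(aq) + PO4^3-(aq)
Ksp = [Li^+]^3[PO4^3-]
For each mole of Li3PO4 that dissolves: [Li^+] = 3s, [PO4^3-] = s.
So Ksp = (3s)^3 × s = 27s^4
s^4 = 1.68 x 10^-9 / 27, so s = 2.81 x 10^-3 M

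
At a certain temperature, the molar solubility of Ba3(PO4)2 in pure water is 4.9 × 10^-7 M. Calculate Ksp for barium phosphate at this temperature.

Ba3(PO4)2(s) <=> 3 Ba^2+ + 2 PO4^3-
With molar solubility s: [Ba^2+] = 3s, [PO4^3-] = 2s.
Ksp = [Ba^2+]^3[PO4^3-]^2
Ksp = (3s)^3(2s)^2 = 108s^5
With s = 4.9 × 10^-7: Ksp = 3.1 × 10^-30

3.1e-30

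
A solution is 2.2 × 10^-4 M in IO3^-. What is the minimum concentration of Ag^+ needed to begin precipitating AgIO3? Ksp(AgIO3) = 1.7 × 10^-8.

AgIO3(s) <=> Ag^+(aq) + IO3^-(aq)
Ksp = [Ag^+][IO3^-]
Precipitation begins when Q = Ksp. With [IO3^-] = 2.2 × 10^-4 M:
1.7 × 10^-8 = (2.2 × 10^-4) × [Ag^+]
[Ag^+] = (1.7 × 10^-8 / 2.2 × 10^-4) = 7.7 × 10^-5 M

[Ag^+] = 7.7 × 10^-5 M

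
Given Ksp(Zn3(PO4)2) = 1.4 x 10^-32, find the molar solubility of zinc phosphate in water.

Zn3(PO4)2(s) ⇌ 3 Zn^2+ + 2 PO4^3-
Ksp = [Zn^2+]^3[PO4^3-]^2
With molar solubility s: [Zn^2+] = 3s, [PO4^3-] = 2s.
Ksp = (3s)^3(2s)^2 = 108s^5
s^5 = 1.4 x 10^-32 / 108, so s = 1.7 x 10^-7 M

s = 1.7 × 10^-7 M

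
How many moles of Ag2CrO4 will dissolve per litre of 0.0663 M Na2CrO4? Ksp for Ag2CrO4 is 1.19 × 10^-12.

Ag2CrO4(s) ⇌ 2 Ag^+ + CrO4^2-
Ksp = [Ag^+]^2[CrO4^2-]
Let s = moles of Ag2CrO4 that dissolve per litre. [Ag^+] = 2s, [CrO4^2-] = 0.0663 + s ≈ 0.0663 (since CrO4^2- from Na2CrO4 dominates).
Ksp ≈ (2s)^2 × 0.0663
s = 2.12 × 10^-6 M
Check: s = 2.1 × 10^-6 ≪ 0.0663, so the approximation is valid.

s = 2.12 × 10^-6 M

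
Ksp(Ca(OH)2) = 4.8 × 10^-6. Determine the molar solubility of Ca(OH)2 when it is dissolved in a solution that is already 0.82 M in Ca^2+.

s ≈ 1.2e-3 M

Ca(OH)2(s) ⇌ Ca^2+ + 2 OH^-
Ksp = [Ca^2+][OH^-]^2
Let s be the molar solubility in this solution. [Ca^2+] = 0.82 + s ≈ 0.82, [OH^-] = 2s (since the Ca^2+ already present dominates).
Ksp ≈ 0.82 × (2s)^2
s = 1.2 × 10^-3 M
Check: s = 1.2 × 10^-3 ≪ 0.82, so the approximation is valid.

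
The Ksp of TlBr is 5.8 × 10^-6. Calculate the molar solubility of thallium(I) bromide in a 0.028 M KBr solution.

s ≈ 2.1 × 10^-4 M

TlBr(s) ⇌ Tl^+(aq) + Br^-(aq)
Ksp = [Tl^+][Br^-]
Let s be the molar solubility in this solution. [Tl^+] = s, [Br^-] = 0.028 + s ≈ 0.028 (since Br^- from KBr dominates).
Ksp ≈ s × 0.028
s = 2.1 × 10^-4 M
Check: s = 2.1 x 10^-4 ≪ 0.028, so the approximation is valid.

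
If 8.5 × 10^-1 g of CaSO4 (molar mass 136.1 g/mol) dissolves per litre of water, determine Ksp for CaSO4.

3.9e-5

Molar solubility s = (8.5 x 10^-1 g/L) / (136.1 g/mol) = 6.25 x 10^-3 M.
CaSO4(s) <=> Ca^2+ + SO4^2-
If s mol/L of CaSO4 dissolves, [Ca^2+] = s and [SO4^2-] = s.
Ksp = [Ca^2+][SO4^2-]
Ksp = (s)(s) = s^2
Ksp = (6.25 x 10^-3)^2 = 3.9 x 10^-5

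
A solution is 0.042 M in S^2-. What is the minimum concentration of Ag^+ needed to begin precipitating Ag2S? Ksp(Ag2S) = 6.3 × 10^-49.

Ag2S(s) <=> 2 Ag^+(aq) + S^2-(aq)
Ksp = [Ag^+]^2[S^2-]
Precipitation begins when Q = Ksp. With [S^2-] = 0.042 M:
6.3 × 10^-49 = (0.042) × [Ag^+]^2
[Ag^+] = (6.3 × 10^-49 / 4.2 × 10^-2)^(1/2) = 3.9 × 10^-24 M

[Ag^+] = 3.9e-24 M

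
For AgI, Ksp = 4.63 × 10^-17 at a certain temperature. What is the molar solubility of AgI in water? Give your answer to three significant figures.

AgI(s) ⇌ Ag^+ + I^-
Ksp = [Ag^+][I^-]
With molar solubility s: [Ag^+] = s, [I^-] = s.
Ksp = (s)(s) = s^2
s = (4.63 × 10^-17)^(1/2) = 6.80 × 10^-9 M

s ≈ 6.80 x 10^-9 M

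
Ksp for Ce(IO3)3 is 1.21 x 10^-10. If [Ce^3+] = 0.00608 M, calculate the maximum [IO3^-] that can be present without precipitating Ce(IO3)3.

[IO3^-] = 2.71 x 10^-3 M

Ce(IO3)3(s) ⇌ Ce^3+(aq) + 3 IO3^-(aq)
Ksp = [Ce^3+][IO3^-]^3
Precipitation begins when Q = Ksp. With [Ce^3+] = 0.00608 M:
1.21 x 10^-10 = (0.00608) × [IO3^-]^3
[IO3^-] = (1.21 x 10^-10 / 6.08 × 10^-3)^(1/3) = 2.71 × 10^-3 M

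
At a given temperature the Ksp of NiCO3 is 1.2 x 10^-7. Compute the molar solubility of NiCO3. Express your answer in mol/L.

s = 3.5 × 10^-4 M

NiCO3(s) <=> Ni^2+ + CO3^2-
Ksp = [Ni^2+][CO3^2-]
For each mole of NiCO3 that dissolves: [Ni^2+] = s, [CO3^2-] = s.
Ksp = (s)(s) = s^2
s = √(1.2 x 10^-7) = 3.5 x 10^-4 M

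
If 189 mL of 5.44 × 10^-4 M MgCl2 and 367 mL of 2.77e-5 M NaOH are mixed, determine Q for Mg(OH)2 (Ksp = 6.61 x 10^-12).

6.18e-14

Total volume = 189 + 367 = 556 mL.
[Mg^2+] = 5.44 × 10^-4 × (189/556) = 1.849 × 10^-4 M
[OH^-] = 2.77 × 10^-5 × (367/556) = 1.828 × 10^-5 M
Mg(OH)2(s) ⇌ Mg^2+(aq) + 2 OH^-(aq), so Q = [Mg^2+][OH^-]^2
Q = (1.849 x 10^-4)(1.828 × 10^-5)^2 = 6.18 x 10^-14
Q < Ksp, so no precipitate of Mg(OH)2 forms.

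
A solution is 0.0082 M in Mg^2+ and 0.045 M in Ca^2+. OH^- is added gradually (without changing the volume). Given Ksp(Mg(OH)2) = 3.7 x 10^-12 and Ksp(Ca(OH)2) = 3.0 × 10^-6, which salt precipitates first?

Mg(OH)2

Precipitation of each salt starts when its ion product equals its Ksp.
For Mg(OH)2: 3.7 x 10^-12 = 0.0082 × [OH^-]^2  ⇒  [OH^-] = 2.1 × 10^-5 M.
For Ca(OH)2: 3.0 × 10^-6 = 0.045 × [OH^-]^2  ⇒  [OH^-] = 8.2 x 10^-3 M.
The salt with the lower threshold [OH^-] precipitates first: Mg(OH)2.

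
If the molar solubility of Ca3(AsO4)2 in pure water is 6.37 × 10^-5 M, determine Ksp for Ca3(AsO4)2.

Ksp ≈ 1.13 × 10^-19

Ca3(AsO4)2(s) <=> 3 Ca^2+(aq) + 2 AsO4^3-(aq)
If s mol/L of Ca3(AsO4)2 dissolves, [Ca^2+] = 3s and [AsO4^3-] = 2s.
Ksp = [Ca^2+]^3[AsO4^3-]^2
So Ksp = (3s)^3 × (2s)^2 = 108s^5
Ksp = 108 × (6.37 x 10^-5)^5 = 1.13 × 10^-19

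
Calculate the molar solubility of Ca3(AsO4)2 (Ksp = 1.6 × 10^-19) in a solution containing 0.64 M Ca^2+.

Ca3(AsO4)2(s) ⇌ 3 Ca^2+(aq) + 2 AsO4^3-(aq)
Ksp = [Ca^2+]^3[AsO4^3-]^2
If s mol/L dissolves here, [Ca^2+] = 0.64 + 3s ≈ 0.64, [AsO4^3-] = 2s (common-ion effect: Ca^2+ is already 0.64 M).
Ksp ≈ (0.64)^3 × (2s)^2
s = 3.9 × 10^-10 M
Check: 3s = 1.2 × 10^-9 ≪ 0.64, so the approximation is valid.

3.9 × 10^-10 M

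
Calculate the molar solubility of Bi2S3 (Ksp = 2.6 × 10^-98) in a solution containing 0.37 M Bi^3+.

1.9e-33 M

Bi2S3(s) ⇌ 2 Bi^3+(aq) + 3 S^2-(aq)
Ksp = [Bi^3+]^2[S^2-]^3
If s mol/L dissolves here, [Bi^3+] = 0.37 + 2s ≈ 0.37, [S^2-] = 3s (common-ion effect: Bi^3+ is already 0.37 M).
Ksp ≈ (0.37)^2 × (3s)^3
s = 1.9 × 10^-33 M
Check: 2s = 3.8 x 10^-33 ≪ 0.37, so the approximation is valid.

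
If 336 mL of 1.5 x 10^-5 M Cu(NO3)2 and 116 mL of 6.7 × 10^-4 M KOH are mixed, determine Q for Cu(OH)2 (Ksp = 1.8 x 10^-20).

Total volume = 336 + 116 = 452 mL.
[Cu^2+] = 1.5 × 10^-5 × (336/452) = 1.12 × 10^-5 M
[OH^-] = 6.7 x 10^-4 × (116/452) = 1.72 x 10^-4 M
Cu(OH)2(s) ⇌ Cu^2+ + 2 OH^-, so Q = [Cu^2+][OH^-]^2
Q = (1.12 x 10^-5)(1.72 x 10^-4)^2 = 3.3 × 10^-13
Q > Ksp, so Cu(OH)2 will precipitate.

Q ≈ 3.3 × 10^-13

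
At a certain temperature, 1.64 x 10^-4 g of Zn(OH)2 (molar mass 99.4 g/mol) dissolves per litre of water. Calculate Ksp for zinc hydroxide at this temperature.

Ksp = 1.80 × 10^-17

Molar solubility s = (1.64 x 10^-4 g/L) / (99.4 g/mol) = 1.650 x 10^-6 M.
Zn(OH)2(s) <=> Zn^2+ + 2 OH^-
For each mole of Zn(OH)2 that dissolves: [Zn^2+] = s, [OH^-] = 2s.
Ksp = [Zn^2+][OH^-]^2
Substituting: Ksp = s(2s)^2 = 4s^3
Ksp = 4 × (1.650 x 10^-6)^3 = 1.80 x 10^-17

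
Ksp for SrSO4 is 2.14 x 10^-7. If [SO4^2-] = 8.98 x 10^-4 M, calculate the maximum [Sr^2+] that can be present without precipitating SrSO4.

SrSO4(s) ⇌ Sr^2+(aq) + SO4^2-(aq)
Ksp = [Sr^2+][SO4^2-]
Precipitation begins when Q = Ksp. With [SO4^2-] = 8.98 x 10^-4 M:
2.14 x 10^-7 = (8.98 x 10^-4) × [Sr^2+]
[Sr^2+] = (2.14 x 10^-7 / 8.98 × 10^-4) = 2.38 × 10^-4 M

[Sr^2+] = 2.38e-4 M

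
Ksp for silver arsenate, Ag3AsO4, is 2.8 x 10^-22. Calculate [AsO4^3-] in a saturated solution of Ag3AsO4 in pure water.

Ag3AsO4(s) ⇌ 3 Ag^+ + AsO4^3-
Ksp = [Ag^+]^3[AsO4^3-]
For each mole of Ag3AsO4 that dissolves: [Ag^+] = 3s, [AsO4^3-] = s.
So Ksp = (3s)^3 × s = 27s^4
s^4 = 2.8 x 10^-22 / 27, so s = 1.79 × 10^-6 M
[AsO4^3-] = s = 1.8 × 10^-6 M

1.8 × 10^-6 M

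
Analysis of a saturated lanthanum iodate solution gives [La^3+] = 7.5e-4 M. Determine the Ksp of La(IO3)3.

8.5 × 10^-12

La(IO3)3(s) ⇌ La^3+(aq) + 3 IO3^-(aq)
Stoichiometry gives [IO3^-] = (3/1)[La^3+] = 2.25 x 10^-3 M.
Ksp = [La^3+][IO3^-]^3
Ksp = 7.5 × 10^-4 × (2.25 × 10^-3)^3 = 8.5 × 10^-12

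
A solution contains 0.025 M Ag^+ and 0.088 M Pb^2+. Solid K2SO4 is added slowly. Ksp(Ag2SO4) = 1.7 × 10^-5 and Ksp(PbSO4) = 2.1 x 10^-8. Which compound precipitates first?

Each salt begins to precipitate when Q = Ksp, i.e. when [SO4^2-] reaches its threshold.
For Ag2SO4: 1.7 × 10^-5 = (0.025)^2 × [SO4^2-]  ⇒  [SO4^2-] = 2.7 x 10^-2 M.
For PbSO4: 2.1 x 10^-8 = 0.088 × [SO4^2-]  ⇒  [SO4^2-] = 2.4 x 10^-7 M.
The salt with the lower threshold [SO4^2-] precipitates first: PbSO4.

PbSO4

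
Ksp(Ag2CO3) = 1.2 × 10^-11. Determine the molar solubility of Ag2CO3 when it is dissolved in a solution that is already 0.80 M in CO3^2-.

s ≈ 1.9 × 10^-6 M

Ag2CO3(s) <=> 2 Ag^+ + CO3^2-
Ksp = [Ag^+]^2[CO3^2-]
Let s be the molar solubility in this solution. [Ag^+] = 2s, [CO3^2-] = 0.80 + s ≈ 0.80 (since the CO3^2- already present dominates).
Ksp ≈ (2s)^2 × 0.80
s = 1.9 × 10^-6 M
Check: s = 1.9 x 10^-6 ≪ 0.80, so the approximation is valid.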